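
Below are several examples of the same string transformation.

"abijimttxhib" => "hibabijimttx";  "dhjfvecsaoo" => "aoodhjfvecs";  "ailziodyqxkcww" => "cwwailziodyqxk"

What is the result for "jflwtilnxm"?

The pattern: move the last 3 characters to the front (rotate right by 3).
So "jflwtilnxm" becomes "nxmjflwtil".

nxmjflwtil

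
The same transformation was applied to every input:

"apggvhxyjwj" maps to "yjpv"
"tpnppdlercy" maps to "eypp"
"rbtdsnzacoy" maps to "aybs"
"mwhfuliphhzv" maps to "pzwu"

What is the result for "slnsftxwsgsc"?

What's happening: keep one character in every 3, starting at position 2 (positions 2nd, 5th, 8th, ...), then move the last 2 characters to the front (rotate right by 2).
On "slnsftxwsgsc": the first step gives "lfws", and the second then gives "wslf".

wslf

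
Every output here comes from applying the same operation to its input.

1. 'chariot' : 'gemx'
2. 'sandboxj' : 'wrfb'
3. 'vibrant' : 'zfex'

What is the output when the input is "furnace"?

jvei

The transformation: keep every other character starting from the first (positions 1st, 3rd, 5th, ...), then shift every letter 4 places forward in the alphabet (wrapping around).
Starting from "furnace": after the first operation, "frae"; after the second, "jvei".
(Check on "vibrant": → "vbat" → "zfex" ✓)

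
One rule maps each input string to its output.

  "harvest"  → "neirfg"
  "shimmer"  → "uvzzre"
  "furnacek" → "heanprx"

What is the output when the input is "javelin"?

The pattern: shift every letter 13 places forward in the alphabet (wrapping around) — i.e. ROT13, then delete the first character.
For "javelin", step one produces "wniryva"; step two turns that into "niryva".
(Check on "furnacek": → "sheanprx" → "heanprx" ✓)

niryva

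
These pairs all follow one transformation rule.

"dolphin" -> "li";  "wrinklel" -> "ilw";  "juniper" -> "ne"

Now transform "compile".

Rule — move the first character to the end, then keep one character in every 3, starting at position 2 (positions 2nd, 5th, 8th, ...).
Doing the same to "compile": "ml".
(Check on "dolphin": → "olphind" → "li" ✓)

ml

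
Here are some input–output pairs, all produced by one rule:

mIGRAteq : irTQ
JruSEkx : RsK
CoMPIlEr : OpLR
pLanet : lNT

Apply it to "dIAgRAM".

iGa

What's happening: keep every other character starting from the second (positions 2nd, 4th, 6th, ...), then flip the case of every letter.
On "dIAgRAM": the first step gives "IgA", and the second then gives "iGa".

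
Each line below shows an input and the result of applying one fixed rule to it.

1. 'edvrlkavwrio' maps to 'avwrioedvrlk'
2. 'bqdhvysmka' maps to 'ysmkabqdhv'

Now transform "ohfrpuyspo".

The pattern: swap the front and back halves of the string.
"ohfrpuyspo" → "uyspoohfrp".

uyspoohfrp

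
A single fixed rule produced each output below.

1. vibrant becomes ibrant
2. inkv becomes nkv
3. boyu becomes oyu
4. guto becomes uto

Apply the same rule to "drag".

The pattern: delete the first character.
For "drag" the result is "rag".

rag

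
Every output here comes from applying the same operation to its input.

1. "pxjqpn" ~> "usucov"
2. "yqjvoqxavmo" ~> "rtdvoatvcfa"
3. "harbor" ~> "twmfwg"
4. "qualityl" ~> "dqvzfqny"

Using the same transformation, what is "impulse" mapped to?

Each output is the input with this applied: shift every letter 5 places forward in the alphabet (wrapping around), then move the last 2 characters to the front (rotate right by 2).
Doing the same to "impulse": "xjnruzq".

xjnruzq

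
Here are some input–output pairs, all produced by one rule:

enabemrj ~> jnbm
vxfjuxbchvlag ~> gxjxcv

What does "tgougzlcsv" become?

vguzc

Rule — move the last 2 characters to the front (rotate right by 2), then keep every other character starting from the second (positions 2nd, 4th, 6th, ...).
On "tgougzlcsv": the first step gives "svtgougzlc", and the second then gives "vguzc".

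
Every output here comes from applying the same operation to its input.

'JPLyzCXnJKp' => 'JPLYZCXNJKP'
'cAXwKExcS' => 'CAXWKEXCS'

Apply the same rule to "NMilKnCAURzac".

NMILKNCAURZAC

The pattern: convert every letter to uppercase.
Applying that to "NMilKnCAURzac" gives "NMILKNCAURZAC".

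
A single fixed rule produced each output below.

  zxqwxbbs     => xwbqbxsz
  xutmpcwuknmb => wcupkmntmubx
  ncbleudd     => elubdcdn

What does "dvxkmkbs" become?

In each case the input is transformed by: swap the front and back halves of the string, then take characters alternately from the front and the back (1st, last, 2nd, 2nd-last, ...).
On "dvxkmkbs": the first step gives "mkbsdvxk", and the second then gives "mkkxbvsd".

mkkxbvsd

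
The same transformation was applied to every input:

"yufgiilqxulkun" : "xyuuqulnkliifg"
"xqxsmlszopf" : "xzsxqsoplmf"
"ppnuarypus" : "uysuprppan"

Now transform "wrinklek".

The pattern: sort the characters into reverse alphabetical order, then swap each adjacent pair of characters (1↔2, 3↔4, ...).
Applying both steps to "wrinklek": "wrnlkkie", then "rwlnkkei".

rwlnkkei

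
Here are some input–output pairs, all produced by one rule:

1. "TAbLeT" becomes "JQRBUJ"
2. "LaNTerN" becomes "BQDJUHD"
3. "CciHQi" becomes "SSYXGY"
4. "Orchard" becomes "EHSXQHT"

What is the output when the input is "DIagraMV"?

TYQWHQCL

The rule is to shift every letter 10 places backward in the alphabet (wrapping around), then convert every letter to uppercase.
Applying both steps to "DIagraMV": "TYqwhqCL", then "TYQWHQCL".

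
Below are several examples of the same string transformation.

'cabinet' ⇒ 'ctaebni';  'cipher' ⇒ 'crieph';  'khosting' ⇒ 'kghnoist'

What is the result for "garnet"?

The pattern: take characters alternately from the front and the back (1st, last, 2nd, 2nd-last, ...).
So "garnet" becomes "gtaern".

gtaern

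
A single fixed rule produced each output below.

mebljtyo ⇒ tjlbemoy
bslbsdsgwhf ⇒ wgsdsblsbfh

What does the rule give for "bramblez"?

lbmarbze

What's happening: reverse the string, then move the first 2 characters to the end (rotate left by 2).
For "bramblez", step one produces "zelbmarb"; step two turns that into "lbmarbze".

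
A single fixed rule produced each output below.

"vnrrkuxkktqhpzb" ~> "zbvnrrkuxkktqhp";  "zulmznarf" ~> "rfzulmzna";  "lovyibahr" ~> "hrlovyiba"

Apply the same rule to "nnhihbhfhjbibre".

rennhihbhfhjbib

Each output is the input with this applied: move the last 2 characters to the front (rotate right by 2).
Applying that to "nnhihbhfhjbibre" gives "rennhihbhfhjbib".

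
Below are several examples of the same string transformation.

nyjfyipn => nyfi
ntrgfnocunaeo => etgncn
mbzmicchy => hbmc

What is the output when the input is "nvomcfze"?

evmf

Looking at the pairs, the operation is to keep every other character starting from the second (positions 2nd, 4th, 6th, ...), then move the last character to the front.
Working it through for "nvomcfze": intermediate "vmfe", final "evmf".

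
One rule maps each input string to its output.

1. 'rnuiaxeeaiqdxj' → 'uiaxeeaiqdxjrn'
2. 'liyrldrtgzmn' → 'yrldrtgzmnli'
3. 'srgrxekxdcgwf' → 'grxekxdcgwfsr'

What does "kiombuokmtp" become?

ombuokmtpki

The rule is to move the first 2 characters to the end (rotate left by 2).
"kiombuokmtp" → "ombuokmtpki".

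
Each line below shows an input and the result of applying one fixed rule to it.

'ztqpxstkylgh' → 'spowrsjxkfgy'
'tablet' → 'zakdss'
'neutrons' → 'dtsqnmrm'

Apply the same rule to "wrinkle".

qhmjkdv

The rule is to shift every letter 1 place backward in the alphabet (wrapping around), then move the first character to the end.
Working it through for "wrinkle": intermediate "vqhmjkd", final "qhmjkdv".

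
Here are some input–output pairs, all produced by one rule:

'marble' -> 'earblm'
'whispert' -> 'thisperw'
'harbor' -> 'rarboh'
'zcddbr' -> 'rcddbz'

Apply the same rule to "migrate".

eigratm

Each output is the input with this applied: swap the first and last characters.
"migrate" → "eigratm".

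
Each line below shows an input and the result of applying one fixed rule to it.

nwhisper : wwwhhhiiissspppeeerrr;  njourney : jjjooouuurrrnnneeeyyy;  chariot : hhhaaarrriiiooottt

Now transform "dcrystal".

What's happening: delete the first character, then repeat every character 3 times.
For "dcrystal" the result is "cccrrryyyssstttaaalll".
(Check on "nwhisper": → "whisper" → "wwwhhhiiissspppeeerrr" ✓)

cccrrryyyssstttaaalll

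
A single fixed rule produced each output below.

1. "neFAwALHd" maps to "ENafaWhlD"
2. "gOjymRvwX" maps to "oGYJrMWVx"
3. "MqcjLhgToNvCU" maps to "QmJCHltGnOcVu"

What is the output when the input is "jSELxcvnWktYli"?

In each case the input is transformed by: swap each adjacent pair of characters (1↔2, 3↔4, ...), then flip the case of every letter.
Applying that to "jSELxcvnWktYli" gives "sJleCXNVKwyTIL".

sJleCXNVKwyTIL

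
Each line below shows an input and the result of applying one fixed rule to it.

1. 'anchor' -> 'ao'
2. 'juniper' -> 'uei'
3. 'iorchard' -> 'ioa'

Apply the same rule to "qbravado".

oaa

In each case the input is transformed by: take characters alternately from the front and the back (1st, last, 2nd, 2nd-last, ...), then keep only the vowels.
Working it through for "qbravado": intermediate "qobdraav", final "oaa".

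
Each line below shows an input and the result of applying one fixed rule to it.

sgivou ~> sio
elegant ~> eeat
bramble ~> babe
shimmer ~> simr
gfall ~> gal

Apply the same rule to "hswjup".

Looking at the pairs, the operation is to keep every other character starting from the first (positions 1st, 3rd, 5th, ...).
So "hswjup" becomes "hwu".

hwu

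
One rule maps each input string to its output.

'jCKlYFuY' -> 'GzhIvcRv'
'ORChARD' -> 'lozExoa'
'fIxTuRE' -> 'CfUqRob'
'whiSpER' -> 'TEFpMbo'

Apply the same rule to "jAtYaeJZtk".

GxQvXBgwQH

The rule is to flip the case of every letter, then shift every letter 3 places backward in the alphabet (wrapping around).
For "jAtYaeJZtk", step one produces "JaTyAEjzTK"; step two turns that into "GxQvXBgwQH".
(Check on "fIxTuRE": → "FiXtUre" → "CfUqRob" ✓)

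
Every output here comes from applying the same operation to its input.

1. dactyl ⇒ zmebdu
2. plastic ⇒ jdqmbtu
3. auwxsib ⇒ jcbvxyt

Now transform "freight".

The pattern: move the last 2 characters to the front (rotate right by 2), then shift every letter 1 place forward in the alphabet (wrapping around).
Applying both steps to "freight": "htfreig", then "iugsfjh".
(Check on "auwxsib": → "ibauwxs" → "jcbvxyt" ✓)

iugsfjh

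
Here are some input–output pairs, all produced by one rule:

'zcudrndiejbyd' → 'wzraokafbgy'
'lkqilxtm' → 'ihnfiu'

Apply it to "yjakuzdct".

The rule is to delete the last 2 characters, then shift every letter 3 places backward in the alphabet (wrapping around).
"yjakuzdct" → "yjakuzd" → "vgxhrwa".

vgxhrwa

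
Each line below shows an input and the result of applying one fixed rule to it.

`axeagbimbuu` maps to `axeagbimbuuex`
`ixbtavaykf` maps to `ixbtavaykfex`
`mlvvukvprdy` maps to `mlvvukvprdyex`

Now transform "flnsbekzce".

flnsbekzceex

The transformation: append "ex".
So "flnsbekzce" becomes "flnsbekzceex".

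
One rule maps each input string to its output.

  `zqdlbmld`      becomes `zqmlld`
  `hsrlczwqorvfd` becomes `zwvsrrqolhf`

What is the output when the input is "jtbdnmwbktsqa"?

wttsqnmkjdb

In each case the input is transformed by: sort the characters into reverse alphabetical order, then delete the last 2 characters.
Applying both steps to "jtbdnmwbktsqa": "wttsqnmkjdbba", then "wttsqnmkjdb".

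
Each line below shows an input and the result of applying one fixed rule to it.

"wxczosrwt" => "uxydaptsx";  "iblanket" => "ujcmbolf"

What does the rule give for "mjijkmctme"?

The transformation: move the last character to the front, then shift every letter 1 place forward in the alphabet (wrapping around).
"mjijkmctme" → "emjijkmctm" → "fnkjklndun".

fnkjklndun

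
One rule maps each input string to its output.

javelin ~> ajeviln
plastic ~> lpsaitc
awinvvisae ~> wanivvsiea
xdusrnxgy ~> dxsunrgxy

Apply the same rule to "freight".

rfiehgt

Each output is the input with this applied: swap each adjacent pair of characters (1↔2, 3↔4, ...).
So "freight" becomes "rfiehgt".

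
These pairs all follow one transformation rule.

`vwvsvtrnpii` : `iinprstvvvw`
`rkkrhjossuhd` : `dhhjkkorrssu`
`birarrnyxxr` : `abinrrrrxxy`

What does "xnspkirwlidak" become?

adiikklnprswx

In each case the input is transformed by: sort the characters into alphabetical order.
On "xnspkirwlidak" that produces "adiikklnprswx".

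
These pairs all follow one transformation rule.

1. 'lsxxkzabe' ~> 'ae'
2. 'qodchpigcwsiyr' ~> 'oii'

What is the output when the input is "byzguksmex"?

In each case the input is transformed by: keep only the vowels.
Doing the same to "byzguksmex": "ue".

ue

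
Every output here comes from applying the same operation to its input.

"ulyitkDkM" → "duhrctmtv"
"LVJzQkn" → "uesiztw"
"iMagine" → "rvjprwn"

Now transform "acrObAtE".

The rule is to shift every letter 9 places forward in the alphabet (wrapping around), then convert every letter to lowercase.
Applying both steps to "acrObAtE": "jlaXkJcN", then "jlaxkjcn".

jlaxkjcn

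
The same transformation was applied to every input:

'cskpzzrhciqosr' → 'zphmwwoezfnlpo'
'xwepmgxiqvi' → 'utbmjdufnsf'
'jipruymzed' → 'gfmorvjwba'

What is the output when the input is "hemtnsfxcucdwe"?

In each case the input is transformed by: shift every letter 3 places backward in the alphabet (wrapping around).
So "hemtnsfxcucdwe" becomes "ebjqkpcuzrzatb".

ebjqkpcuzrzatb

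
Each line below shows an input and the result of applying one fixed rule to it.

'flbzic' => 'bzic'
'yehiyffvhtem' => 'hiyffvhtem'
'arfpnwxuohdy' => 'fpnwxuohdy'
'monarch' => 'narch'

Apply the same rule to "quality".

ality

The rule is to delete the first 2 characters.
Applying that to "quality" gives "ality".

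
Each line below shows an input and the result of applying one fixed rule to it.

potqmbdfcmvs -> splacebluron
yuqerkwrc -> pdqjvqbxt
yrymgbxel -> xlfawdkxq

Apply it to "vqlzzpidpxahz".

Looking at the pairs, the operation is to move the first 2 characters to the end (rotate left by 2), then shift every letter 1 place backward in the alphabet (wrapping around).
Starting from "vqlzzpidpxahz": after the first operation, "lzzpidpxahzvq"; after the second, "kyyohcowzgyup".

kyyohcowzgyup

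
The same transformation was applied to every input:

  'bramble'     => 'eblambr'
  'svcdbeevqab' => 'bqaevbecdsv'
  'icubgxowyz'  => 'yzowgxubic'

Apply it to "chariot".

What's happening: swap each adjacent pair of characters (1↔2, 3↔4, ...), then reverse the string.
For "chariot", step one produces "hcraoit"; step two turns that into "tioarch".
(Check on "svcdbeevqab": → "vsdcebveaqb" → "bqaevbecdsv" ✓)

tioarch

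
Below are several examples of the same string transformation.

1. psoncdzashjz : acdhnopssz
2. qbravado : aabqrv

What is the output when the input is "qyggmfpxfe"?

fggmpqxy

In each case the input is transformed by: delete the last 2 characters, then sort the characters into alphabetical order.
Working it through for "qyggmfpxfe": intermediate "qyggmfpx", final "fggmpqxy".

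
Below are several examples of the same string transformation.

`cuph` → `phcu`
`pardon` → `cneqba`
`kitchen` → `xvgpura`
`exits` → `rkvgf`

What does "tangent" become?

The transformation: shift every letter 13 places forward in the alphabet (wrapping around) — i.e. ROT13.
"tangent" → "gnatrag".

gnatrag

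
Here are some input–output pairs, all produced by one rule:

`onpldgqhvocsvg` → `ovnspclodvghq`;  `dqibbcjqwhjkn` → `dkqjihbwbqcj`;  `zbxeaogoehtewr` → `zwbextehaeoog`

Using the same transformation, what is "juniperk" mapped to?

Each output is the input with this applied: delete the last character, then take characters alternately from the front and the back (1st, last, 2nd, 2nd-last, ...).
For "juniperk", step one produces "juniper"; step two turns that into "jruenpi".

jruenpi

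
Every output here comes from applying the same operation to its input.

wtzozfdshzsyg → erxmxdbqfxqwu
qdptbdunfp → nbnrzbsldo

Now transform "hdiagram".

kbgyepyf

The rule is to swap the first and last characters, then shift every letter 2 places backward in the alphabet (wrapping around).
Applying both steps to "hdiagram": "mdiagrah", then "kbgyepyf".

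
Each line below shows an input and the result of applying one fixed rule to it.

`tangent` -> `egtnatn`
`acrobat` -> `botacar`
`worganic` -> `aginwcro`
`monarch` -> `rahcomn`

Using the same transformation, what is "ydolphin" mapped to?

plihynod

The transformation: move the first 3 characters to the end (rotate left by 3), then swap each adjacent pair of characters (1↔2, 3↔4, ...).
Starting from "ydolphin": after the first operation, "lphinydo"; after the second, "plihynod".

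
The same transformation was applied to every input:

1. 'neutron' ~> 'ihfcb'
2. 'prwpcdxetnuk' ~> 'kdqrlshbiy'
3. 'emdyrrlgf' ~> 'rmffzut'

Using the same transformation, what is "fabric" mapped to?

Rule — shift every letter 12 places backward in the alphabet (wrapping around), then delete the first 2 characters.
Working it through for "fabric": intermediate "topfwq", final "pfwq".
(Check on "emdyrrlgf": → "sarmffzut" → "rmffzut" ✓)

pfwq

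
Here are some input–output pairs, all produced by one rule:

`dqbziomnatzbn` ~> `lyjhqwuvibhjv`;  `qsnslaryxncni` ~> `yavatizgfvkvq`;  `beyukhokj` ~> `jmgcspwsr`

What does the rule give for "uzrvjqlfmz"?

chzdrytnuh

What's happening: shift every letter 8 places forward in the alphabet (wrapping around).
For "uzrvjqlfmz" the result is "chzdrytnuh".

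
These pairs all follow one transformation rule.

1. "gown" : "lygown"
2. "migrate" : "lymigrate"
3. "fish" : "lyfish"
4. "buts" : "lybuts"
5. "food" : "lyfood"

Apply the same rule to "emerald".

The transformation: prepend "ly".
On "emerald" that produces "lyemerald".

lyemerald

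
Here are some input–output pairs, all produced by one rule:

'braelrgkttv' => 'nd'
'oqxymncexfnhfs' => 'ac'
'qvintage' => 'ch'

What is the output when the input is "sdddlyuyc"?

The transformation: shift every letter 12 places forward in the alphabet (wrapping around), then keep only the first 2 characters.
So "sdddlyuyc" becomes "ep".

ep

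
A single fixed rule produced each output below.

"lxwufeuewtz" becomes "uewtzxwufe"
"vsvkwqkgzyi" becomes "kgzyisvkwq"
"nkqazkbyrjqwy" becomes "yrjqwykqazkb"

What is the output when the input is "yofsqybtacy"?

btacyofsqy

The pattern: delete the first character, then swap the front and back halves of the string.
Starting from "yofsqybtacy": after the first operation, "ofsqybtacy"; after the second, "btacyofsqy".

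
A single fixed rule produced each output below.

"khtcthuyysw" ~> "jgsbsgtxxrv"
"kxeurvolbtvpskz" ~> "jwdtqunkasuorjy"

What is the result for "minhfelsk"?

In each case the input is transformed by: shift every letter 1 place backward in the alphabet (wrapping around).
"minhfelsk" → "lhmgedkrj".

lhmgedkrj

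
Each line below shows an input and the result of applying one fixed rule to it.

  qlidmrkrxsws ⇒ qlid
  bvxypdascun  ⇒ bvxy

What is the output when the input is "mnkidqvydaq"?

mnki

In each case the input is transformed by: keep only the first 4 characters.
Doing the same to "mnkidqvydaq": "mnki".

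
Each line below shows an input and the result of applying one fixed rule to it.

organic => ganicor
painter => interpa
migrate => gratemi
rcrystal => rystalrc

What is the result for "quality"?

Rule — move the first 2 characters to the end (rotate left by 2).
Doing the same to "quality": "alityqu".

alityqu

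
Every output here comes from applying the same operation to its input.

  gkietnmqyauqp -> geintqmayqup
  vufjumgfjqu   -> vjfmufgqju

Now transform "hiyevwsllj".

heywvlsjl

Rule — swap each adjacent pair of characters (1↔2, 3↔4, ...), then delete the first character.
"hiyevwsllj" → "iheywvlsjl" → "heywvlsjl".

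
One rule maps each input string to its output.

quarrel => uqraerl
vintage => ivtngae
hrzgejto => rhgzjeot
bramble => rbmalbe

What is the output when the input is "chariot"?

Each output is the input with this applied: swap each adjacent pair of characters (1↔2, 3↔4, ...).
On "chariot" that produces "hcraoit".

hcraoit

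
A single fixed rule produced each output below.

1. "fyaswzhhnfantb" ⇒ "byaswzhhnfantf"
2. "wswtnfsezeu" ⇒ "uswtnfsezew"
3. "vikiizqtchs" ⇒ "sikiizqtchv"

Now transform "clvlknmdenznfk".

The transformation: swap the first and last characters.
"clvlknmdenznfk" → "klvlknmdenznfc".

klvlknmdenznfc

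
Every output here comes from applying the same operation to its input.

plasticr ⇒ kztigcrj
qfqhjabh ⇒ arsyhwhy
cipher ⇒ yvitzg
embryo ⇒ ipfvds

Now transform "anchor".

yfiret

In each case the input is transformed by: shift every letter 9 places backward in the alphabet (wrapping around), then swap the front and back halves of the string.
Working it through for "anchor": intermediate "retyfi", final "yfiret".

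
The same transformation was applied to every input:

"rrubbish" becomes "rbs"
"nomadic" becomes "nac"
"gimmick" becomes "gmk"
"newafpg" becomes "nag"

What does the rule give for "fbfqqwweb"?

The transformation: keep one character in every 3, starting at position 1 (positions 1st, 4th, 7th, ...).
"fbfqqwweb" → "fqw".

fqw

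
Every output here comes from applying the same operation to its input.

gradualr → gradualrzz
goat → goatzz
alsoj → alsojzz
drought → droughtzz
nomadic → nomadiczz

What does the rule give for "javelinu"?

javelinuzz

Rule — append "zz".
On "javelinu" that produces "javelinuzz".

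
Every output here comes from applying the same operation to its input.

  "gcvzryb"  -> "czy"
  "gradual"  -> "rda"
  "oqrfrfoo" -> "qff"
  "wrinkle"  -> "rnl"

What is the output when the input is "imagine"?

mgn

In each case the input is transformed by: delete the last character, then keep every other character starting from the second (positions 2nd, 4th, 6th, ...).
Starting from "imagine": after the first operation, "imagin"; after the second, "mgn".
(Check on "gcvzryb": → "gcvzry" → "czy" ✓)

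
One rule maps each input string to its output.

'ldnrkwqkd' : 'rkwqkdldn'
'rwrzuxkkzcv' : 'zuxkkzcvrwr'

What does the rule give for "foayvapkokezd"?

yvapkokezdfoa

Looking at the pairs, the operation is to move the first 3 characters to the end (rotate left by 3).
On "foayvapkokezd" that produces "yvapkokezdfoa".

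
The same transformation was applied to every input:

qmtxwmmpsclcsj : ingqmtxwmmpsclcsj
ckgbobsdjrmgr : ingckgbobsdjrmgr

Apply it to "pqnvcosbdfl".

ingpqnvcosbdfl

The rule is to prepend "ing".
So "pqnvcosbdfl" becomes "ingpqnvcosbdfl".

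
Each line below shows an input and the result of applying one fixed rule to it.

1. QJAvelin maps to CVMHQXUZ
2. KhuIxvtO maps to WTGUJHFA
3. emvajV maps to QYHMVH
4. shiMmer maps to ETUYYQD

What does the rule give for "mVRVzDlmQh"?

Rule — shift every letter 12 places forward in the alphabet (wrapping around), then convert every letter to uppercase.
"mVRVzDlmQh" → "yHDHlPxyCt" → "YHDHLPXYCT".

YHDHLPXYCT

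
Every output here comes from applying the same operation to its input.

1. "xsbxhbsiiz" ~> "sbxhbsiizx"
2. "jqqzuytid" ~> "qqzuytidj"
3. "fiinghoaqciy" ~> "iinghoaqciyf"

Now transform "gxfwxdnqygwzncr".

Each output is the input with this applied: move the first character to the end.
"gxfwxdnqygwzncr" → "xfwxdnqygwzncrg".

xfwxdnqygwzncrg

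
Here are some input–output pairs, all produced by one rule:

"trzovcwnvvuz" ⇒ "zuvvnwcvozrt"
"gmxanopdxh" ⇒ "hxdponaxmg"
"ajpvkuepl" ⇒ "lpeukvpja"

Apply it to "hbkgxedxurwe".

The rule is to reverse the string.
For "hbkgxedxurwe" the result is "ewruxdexgkbh".

ewruxdexgkbh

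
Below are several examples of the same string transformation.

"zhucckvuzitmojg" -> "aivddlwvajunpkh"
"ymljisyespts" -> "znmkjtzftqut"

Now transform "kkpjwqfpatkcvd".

llqkxrgqbuldwe

What's happening: shift every letter 1 place forward in the alphabet (wrapping around).
"kkpjwqfpatkcvd" → "llqkxrgqbuldwe".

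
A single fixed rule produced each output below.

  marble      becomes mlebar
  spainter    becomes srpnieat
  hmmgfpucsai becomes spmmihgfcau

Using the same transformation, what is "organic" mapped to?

The rule is to sort the characters into reverse alphabetical order, then move the first character to the end.
On "organic": the first step gives "ronigca", and the second then gives "onigcar".

onigcar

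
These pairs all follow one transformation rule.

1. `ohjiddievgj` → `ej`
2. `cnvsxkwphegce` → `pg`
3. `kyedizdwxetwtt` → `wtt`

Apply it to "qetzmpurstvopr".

rvr

Rule — keep one character in every 3, starting at position 2 (positions 2nd, 5th, 8th, ...), then delete the first 2 characters.
For "qetzmpurstvopr", step one produces "emrvr"; step two turns that into "rvr".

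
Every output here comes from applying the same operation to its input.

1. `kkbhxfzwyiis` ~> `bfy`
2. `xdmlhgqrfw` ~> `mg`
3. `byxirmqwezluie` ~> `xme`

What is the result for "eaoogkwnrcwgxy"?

okr

The pattern: keep one character in every 3, starting at position 3 (positions 3rd, 6th, 9th, ...), then delete the last character.
Starting from "eaoogkwnrcwgxy": after the first operation, "okrg"; after the second, "okr".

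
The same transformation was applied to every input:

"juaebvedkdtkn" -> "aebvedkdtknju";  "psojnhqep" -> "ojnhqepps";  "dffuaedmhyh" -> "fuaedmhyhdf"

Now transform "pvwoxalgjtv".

woxalgjtvpv

The pattern: move the first 2 characters to the end (rotate left by 2).
Doing the same to "pvwoxalgjtv": "woxalgjtvpv".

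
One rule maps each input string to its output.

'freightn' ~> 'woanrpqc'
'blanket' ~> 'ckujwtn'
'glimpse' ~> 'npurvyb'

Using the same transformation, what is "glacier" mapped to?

Rule — shift every letter 9 places forward in the alphabet (wrapping around), then move the last character to the front.
On "glacier": the first step gives "pujlrna", and the second then gives "apujlrn".

apujlrn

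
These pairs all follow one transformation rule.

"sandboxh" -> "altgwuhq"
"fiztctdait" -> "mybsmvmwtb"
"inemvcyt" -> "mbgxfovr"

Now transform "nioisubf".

ygbhblnu

The pattern: move the last character to the front, then shift every letter 7 places backward in the alphabet (wrapping around).
Doing the same to "nioisubf": "ygbhblnu".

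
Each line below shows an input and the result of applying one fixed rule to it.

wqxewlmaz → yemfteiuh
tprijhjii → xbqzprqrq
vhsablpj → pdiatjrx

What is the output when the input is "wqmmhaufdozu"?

yeuuipncwlch

The rule is to shift every letter 8 places forward in the alphabet (wrapping around), then swap each adjacent pair of characters (1↔2, 3↔4, ...).
Applying both steps to "wqmmhaufdozu": "eyuupicnlwhc", then "yeuuipncwlch".
(Check on "vhsablpj": → "dpaijtxr" → "pdiatjrx" ✓)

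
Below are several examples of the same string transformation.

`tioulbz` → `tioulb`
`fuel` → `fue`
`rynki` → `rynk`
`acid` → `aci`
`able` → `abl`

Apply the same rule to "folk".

fol

Rule — delete the last character.
"folk" → "fol".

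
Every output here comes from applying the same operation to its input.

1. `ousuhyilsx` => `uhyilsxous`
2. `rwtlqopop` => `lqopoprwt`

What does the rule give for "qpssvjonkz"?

svjonkzqps

In each case the input is transformed by: move the first 3 characters to the end (rotate left by 3).
"qpssvjonkz" → "svjonkzqps".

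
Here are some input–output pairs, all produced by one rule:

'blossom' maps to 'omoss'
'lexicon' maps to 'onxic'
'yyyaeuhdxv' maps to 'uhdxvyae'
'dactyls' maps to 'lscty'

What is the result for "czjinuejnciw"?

Rule — delete the first 2 characters, then move the first 3 characters to the end (rotate left by 3).
On "czjinuejnciw": the first step gives "jinuejnciw", and the second then gives "uejnciwjin".

uejnciwjin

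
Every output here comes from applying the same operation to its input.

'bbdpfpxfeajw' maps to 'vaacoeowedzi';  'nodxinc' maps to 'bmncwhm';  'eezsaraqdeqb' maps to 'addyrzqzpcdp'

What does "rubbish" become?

Looking at the pairs, the operation is to move the last character to the front, then shift every letter 1 place backward in the alphabet (wrapping around).
Starting from "rubbish": after the first operation, "hrubbis"; after the second, "gqtaahr".

gqtaahr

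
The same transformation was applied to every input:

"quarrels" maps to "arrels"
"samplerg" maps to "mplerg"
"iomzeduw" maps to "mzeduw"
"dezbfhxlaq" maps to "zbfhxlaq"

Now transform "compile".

The rule is to delete the first 2 characters.
"compile" → "mpile".

mpile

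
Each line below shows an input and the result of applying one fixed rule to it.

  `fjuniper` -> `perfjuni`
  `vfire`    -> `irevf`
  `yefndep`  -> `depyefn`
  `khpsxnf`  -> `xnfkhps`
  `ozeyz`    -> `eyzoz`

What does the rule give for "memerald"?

aldmemer

The pattern: move the last 3 characters to the front (rotate right by 3).
"memerald" → "aldmemer".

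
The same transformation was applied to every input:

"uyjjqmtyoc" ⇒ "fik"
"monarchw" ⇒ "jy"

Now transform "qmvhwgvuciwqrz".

The rule is to shift every letter 4 places backward in the alphabet (wrapping around), then keep one character in every 3, starting at position 3 (positions 3rd, 6th, 9th, ...).
Working it through for "qmvhwgvuciwqrz": intermediate "mirdscrqyesmnv", final "rcym".

rcym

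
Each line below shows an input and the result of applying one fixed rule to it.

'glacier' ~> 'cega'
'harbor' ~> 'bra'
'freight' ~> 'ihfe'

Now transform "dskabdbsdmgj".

In each case the input is transformed by: move the first 3 characters to the end (rotate left by 3), then keep every other character starting from the first (positions 1st, 3rd, 5th, ...).
Applying that to "dskabdbsdmgj" gives "adsmjs".

adsmjs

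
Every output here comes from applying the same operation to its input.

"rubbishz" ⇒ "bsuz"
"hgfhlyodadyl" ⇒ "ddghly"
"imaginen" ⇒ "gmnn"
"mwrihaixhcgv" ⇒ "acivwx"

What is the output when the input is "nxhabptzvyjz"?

What's happening: keep every other character starting from the second (positions 2nd, 4th, 6th, ...), then sort the characters into alphabetical order.
Starting from "nxhabptzvyjz": after the first operation, "xapzyz"; after the second, "apxyzz".

apxyzz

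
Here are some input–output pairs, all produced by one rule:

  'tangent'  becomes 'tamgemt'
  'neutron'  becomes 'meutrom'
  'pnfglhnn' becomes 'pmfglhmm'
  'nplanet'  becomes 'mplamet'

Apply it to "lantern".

The rule is to replace every "n" with "m".
Applying that to "lantern" gives "lamterm".

lamterm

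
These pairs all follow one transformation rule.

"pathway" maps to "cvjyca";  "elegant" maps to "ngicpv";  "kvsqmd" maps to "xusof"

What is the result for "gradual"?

What's happening: delete the first character, then shift every letter 2 places forward in the alphabet (wrapping around).
So "gradual" becomes "tcfwcn".

tcfwcn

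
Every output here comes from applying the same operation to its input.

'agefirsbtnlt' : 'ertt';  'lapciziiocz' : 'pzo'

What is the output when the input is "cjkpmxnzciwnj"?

kxcn

Looking at the pairs, the operation is to keep one character in every 3, starting at position 3 (positions 3rd, 6th, 9th, ...).
"cjkpmxnzciwnj" → "kxcn".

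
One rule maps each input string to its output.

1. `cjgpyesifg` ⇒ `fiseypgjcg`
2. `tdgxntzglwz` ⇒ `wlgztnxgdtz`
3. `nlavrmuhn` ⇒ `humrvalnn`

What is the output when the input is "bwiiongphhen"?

ehhpgnoiiwbn

Rule — move the last character to the front, then reverse the string.
Starting from "bwiiongphhen": after the first operation, "nbwiiongphhe"; after the second, "ehhpgnoiiwbn".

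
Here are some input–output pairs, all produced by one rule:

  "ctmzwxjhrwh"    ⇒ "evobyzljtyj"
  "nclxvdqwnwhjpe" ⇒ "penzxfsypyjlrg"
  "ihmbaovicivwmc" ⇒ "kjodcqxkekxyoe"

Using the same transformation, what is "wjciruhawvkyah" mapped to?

The pattern: shift every letter 2 places forward in the alphabet (wrapping around).
For "wjciruhawvkyah" the result is "ylektwjcyxmacj".

ylektwjcyxmacj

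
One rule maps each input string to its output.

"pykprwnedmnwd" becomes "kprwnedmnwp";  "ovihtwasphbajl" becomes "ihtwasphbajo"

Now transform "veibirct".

ibircv

What's happening: swap the first and last characters, then delete the first 2 characters.
On "veibirct": the first step gives "teibircv", and the second then gives "ibircv".
(Check on "pykprwnedmnwd": → "dykprwnedmnwp" → "kprwnedmnwp" ✓)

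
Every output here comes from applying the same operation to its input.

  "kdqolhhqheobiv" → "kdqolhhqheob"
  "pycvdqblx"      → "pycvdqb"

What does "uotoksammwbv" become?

uotoksammw

Rule — delete the last 2 characters.
Doing the same to "uotoksammwbv": "uotoksammw".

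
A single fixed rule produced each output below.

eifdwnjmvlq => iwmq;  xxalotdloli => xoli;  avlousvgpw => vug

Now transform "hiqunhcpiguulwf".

The rule is to keep one character in every 3, starting at position 2 (positions 2nd, 5th, 8th, ...).
So "hiqunhcpiguulwf" becomes "inpuw".

inpuw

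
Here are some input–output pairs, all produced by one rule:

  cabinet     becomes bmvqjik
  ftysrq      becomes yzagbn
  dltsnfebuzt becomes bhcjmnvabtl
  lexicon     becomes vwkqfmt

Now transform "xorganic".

Each output is the input with this applied: shift every letter 8 places forward in the alphabet (wrapping around), then reverse the string.
For "xorganic", step one produces "fwzoivqk"; step two turns that into "kqviozwf".
(Check on "dltsnfebuzt": → "ltbavnmjchb" → "bhcjmnvabtl" ✓)

kqviozwf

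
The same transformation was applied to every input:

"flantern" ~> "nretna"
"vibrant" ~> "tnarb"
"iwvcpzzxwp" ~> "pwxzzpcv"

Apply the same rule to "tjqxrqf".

Looking at the pairs, the operation is to reverse the string, then delete the last 2 characters.
Working it through for "tjqxrqf": intermediate "fqrxqjt", final "fqrxq".

fqrxq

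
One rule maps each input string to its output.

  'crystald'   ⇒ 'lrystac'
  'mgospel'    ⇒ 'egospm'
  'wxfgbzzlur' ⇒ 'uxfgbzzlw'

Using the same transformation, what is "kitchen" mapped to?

The pattern: delete the last character, then swap the first and last characters.
For "kitchen", step one produces "kitche"; step two turns that into "eitchk".

eitchk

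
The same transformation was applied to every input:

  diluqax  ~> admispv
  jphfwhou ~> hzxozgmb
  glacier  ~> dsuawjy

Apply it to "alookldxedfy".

The pattern: shift every letter 8 places backward in the alphabet (wrapping around), then move the first character to the end.
"alookldxedfy" → "sdggcdvpwvxq" → "dggcdvpwvxqs".

dggcdvpwvxqs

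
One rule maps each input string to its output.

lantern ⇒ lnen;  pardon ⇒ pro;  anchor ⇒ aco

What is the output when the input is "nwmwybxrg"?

What's happening: keep every other character starting from the first (positions 1st, 3rd, 5th, ...).
So "nwmwybxrg" becomes "nmyxg".

nmyxg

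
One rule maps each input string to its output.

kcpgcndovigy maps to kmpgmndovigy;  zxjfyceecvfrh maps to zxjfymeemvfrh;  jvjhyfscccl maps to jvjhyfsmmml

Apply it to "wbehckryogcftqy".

Looking at the pairs, the operation is to replace every "c" with "m".
Doing the same to "wbehckryogcftqy": "wbehmkryogmftqy".

wbehmkryogmftqy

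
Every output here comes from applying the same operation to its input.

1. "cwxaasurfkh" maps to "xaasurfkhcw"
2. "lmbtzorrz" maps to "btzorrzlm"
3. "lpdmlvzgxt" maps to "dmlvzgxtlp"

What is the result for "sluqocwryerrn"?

Each output is the input with this applied: move the first 2 characters to the end (rotate left by 2).
"sluqocwryerrn" → "uqocwryerrnsl".

uqocwryerrnsl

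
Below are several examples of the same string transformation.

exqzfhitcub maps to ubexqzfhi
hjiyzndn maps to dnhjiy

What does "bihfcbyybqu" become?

qubihfcby

What's happening: move the last 2 characters to the front (rotate right by 2), then delete the last 2 characters.
"bihfcbyybqu" → "qubihfcbyyb" → "qubihfcby".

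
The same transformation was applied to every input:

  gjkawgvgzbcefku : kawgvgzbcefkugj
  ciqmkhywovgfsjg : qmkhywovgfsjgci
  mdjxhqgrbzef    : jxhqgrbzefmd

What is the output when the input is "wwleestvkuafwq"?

The rule is to move the first 2 characters to the end (rotate left by 2).
On "wwleestvkuafwq" that produces "leestvkuafwqww".

leestvkuafwqww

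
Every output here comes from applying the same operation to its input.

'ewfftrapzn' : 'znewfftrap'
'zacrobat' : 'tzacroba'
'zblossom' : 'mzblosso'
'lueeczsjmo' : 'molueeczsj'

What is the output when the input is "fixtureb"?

bfixture

Rule — swap the front and back halves of the string, then move the first 3 characters to the end (rotate left by 3).
On "fixtureb": the first step gives "urebfixt", and the second then gives "bfixture".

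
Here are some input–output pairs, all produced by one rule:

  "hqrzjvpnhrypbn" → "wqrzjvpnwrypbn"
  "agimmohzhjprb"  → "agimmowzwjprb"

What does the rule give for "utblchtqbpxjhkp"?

Each output is the input with this applied: replace every "h" with "w".
Doing the same to "utblchtqbpxjhkp": "utblcwtqbpxjwkp".

utblcwtqbpxjwkp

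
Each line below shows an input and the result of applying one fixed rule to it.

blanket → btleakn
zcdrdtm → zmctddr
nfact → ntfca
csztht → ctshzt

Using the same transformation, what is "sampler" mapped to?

sraemlp

The rule is to take characters alternately from the front and the back (1st, last, 2nd, 2nd-last, ...).
"sampler" → "sraemlp".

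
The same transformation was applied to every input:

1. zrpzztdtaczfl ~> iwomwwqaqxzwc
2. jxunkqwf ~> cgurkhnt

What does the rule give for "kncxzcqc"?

What's happening: shift every letter 3 places backward in the alphabet (wrapping around), then move the last character to the front.
Applying both steps to "kncxzcqc": "hkzuwznz", then "zhkzuwzn".

zhkzuwzn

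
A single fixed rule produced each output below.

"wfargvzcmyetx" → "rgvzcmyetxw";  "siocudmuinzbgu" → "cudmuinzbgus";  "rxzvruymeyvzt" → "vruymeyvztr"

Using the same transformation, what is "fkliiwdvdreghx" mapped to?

iiwdvdreghxf

The pattern: move the first character to the end, then delete the first 2 characters.
On "fkliiwdvdreghx": the first step gives "kliiwdvdreghxf", and the second then gives "iiwdvdreghxf".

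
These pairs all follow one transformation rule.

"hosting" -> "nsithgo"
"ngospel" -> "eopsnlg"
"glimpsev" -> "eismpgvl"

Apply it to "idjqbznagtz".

tjgqabnzizd

What's happening: take characters alternately from the front and the back (1st, last, 2nd, 2nd-last, ...), then move the first 3 characters to the end (rotate left by 3).
Doing the same to "idjqbznagtz": "tjgqabnzizd".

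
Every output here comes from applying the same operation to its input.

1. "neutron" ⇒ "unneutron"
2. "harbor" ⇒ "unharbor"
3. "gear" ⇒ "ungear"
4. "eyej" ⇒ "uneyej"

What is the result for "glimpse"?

unglimpse

Each output is the input with this applied: prepend "un".
Doing the same to "glimpse": "unglimpse".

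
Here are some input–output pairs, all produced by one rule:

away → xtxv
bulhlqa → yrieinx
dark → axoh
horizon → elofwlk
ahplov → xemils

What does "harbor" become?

Looking at the pairs, the operation is to shift every letter 3 places backward in the alphabet (wrapping around).
"harbor" → "exoylo".

exoylo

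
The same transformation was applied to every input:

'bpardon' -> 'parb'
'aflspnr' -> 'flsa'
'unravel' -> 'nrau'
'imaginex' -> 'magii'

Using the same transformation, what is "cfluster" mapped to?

Rule — delete the last 3 characters, then move the first character to the end.
On "cfluster" that produces "flusc".
(Check on "aflspnr": → "afls" → "flsa" ✓)

flusc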